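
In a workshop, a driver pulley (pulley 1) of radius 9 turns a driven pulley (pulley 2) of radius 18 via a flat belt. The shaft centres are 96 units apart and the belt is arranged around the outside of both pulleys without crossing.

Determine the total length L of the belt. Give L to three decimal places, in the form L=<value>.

L=277.667

open belt: β = asin((r2−r1)/C) = asin(9/96) = 5.3794°
wrap1 = π − 2β = 169.2412°
wrap2 = π + 2β = 190.7588°
tangent length = C·cosβ = 95.5772
L = r1·wrap1 + r2·wrap2 + 2·C·cosβ = 9·2.9538 + 18·3.3294 + 2·95.5772 = 277.6674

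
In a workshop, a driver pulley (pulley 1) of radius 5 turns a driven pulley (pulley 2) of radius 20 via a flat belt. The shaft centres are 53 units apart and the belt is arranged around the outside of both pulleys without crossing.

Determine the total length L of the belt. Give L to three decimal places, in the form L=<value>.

open belt: β = asin((r2−r1)/C) = asin(15/53) = 16.4405°
wrap1 = π − 2β = 147.1191°
wrap2 = π + 2β = 212.8809°
tangent length = C·cosβ = 50.8331
L = r1·wrap1 + r2·wrap2 + 2·C·cosβ = 5·2.5677 + 20·3.7155 + 2·50.8331 = 188.8141

L=188.814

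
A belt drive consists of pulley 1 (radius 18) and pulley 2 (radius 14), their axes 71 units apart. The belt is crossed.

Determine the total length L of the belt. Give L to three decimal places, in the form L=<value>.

crossed belt: β = asin((r1+r2)/C) = asin(32/71) = 26.7889°
wrap1 = wrap2 = π + 2β = 233.5778°
tangent length = C·cosβ = 63.3798
L = (r1+r2)·wrap + 2·C·cosβ = 32·4.0767 + 2·63.3798 = 257.2140

L=257.214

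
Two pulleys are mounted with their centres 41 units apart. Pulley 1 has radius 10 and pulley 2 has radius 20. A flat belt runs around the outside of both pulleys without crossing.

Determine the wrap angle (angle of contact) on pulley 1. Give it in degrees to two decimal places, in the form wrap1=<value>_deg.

open belt: β = asin((r2−r1)/C) = asin(10/41) = 14.1170°
wrap1 = π − 2β = 151.7660°
wrap2 = π + 2β = 208.2340°

wrap1=151.77_deg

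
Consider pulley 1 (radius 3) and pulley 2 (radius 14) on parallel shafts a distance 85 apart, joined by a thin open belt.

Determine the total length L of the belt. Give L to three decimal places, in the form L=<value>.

L=224.833

open belt: β = asin((r2−r1)/C) = asin(11/85) = 7.4356°
wrap1 = π − 2β = 165.1288°
wrap2 = π + 2β = 194.8712°
tangent length = C·cosβ = 84.2852
L = r1·wrap1 + r2·wrap2 + 2·C·cosβ = 3·2.8820 + 14·3.4011 + 2·84.2852 = 224.8326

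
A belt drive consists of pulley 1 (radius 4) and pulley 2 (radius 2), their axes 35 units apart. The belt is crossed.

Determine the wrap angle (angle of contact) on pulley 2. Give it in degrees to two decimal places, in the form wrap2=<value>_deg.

wrap2=199.74_deg

crossed belt: β = asin((r1+r2)/C) = asin(6/35) = 9.8709°
wrap1 = wrap2 = π + 2β = 199.7418°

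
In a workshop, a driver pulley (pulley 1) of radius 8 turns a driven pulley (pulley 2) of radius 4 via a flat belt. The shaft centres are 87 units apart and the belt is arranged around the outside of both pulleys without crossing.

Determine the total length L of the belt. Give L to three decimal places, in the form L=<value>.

L=211.883

open belt: β = asin((r2−r1)/C) = asin(-4/87) = -2.6352°
wrap1 = π − 2β = 185.2704°
wrap2 = π + 2β = 174.7296°
tangent length = C·cosβ = 86.9080
L = r1·wrap1 + r2·wrap2 + 2·C·cosβ = 8·3.2336 + 4·3.0496 + 2·86.9080 = 211.8831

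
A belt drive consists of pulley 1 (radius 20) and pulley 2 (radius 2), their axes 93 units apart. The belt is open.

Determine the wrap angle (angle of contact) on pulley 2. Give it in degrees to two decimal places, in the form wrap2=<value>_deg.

wrap2=157.68_deg

open belt: β = asin((r2−r1)/C) = asin(-18/93) = -11.1599°
wrap1 = π − 2β = 202.3199°
wrap2 = π + 2β = 157.6801°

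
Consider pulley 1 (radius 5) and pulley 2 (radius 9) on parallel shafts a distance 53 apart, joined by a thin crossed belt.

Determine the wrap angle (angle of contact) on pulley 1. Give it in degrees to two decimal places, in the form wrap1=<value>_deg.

wrap1=210.63_deg

crossed belt: β = asin((r1+r2)/C) = asin(14/53) = 15.3165°
wrap1 = wrap2 = π + 2β = 210.6330°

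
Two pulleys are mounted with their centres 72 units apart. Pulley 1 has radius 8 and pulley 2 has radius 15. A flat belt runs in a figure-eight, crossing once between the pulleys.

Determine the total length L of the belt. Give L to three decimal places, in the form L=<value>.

crossed belt: β = asin((r1+r2)/C) = asin(23/72) = 18.6293°
wrap1 = wrap2 = π + 2β = 217.2587°
tangent length = C·cosβ = 68.2276
L = (r1+r2)·wrap + 2·C·cosβ = 23·3.7919 + 2·68.2276 = 223.6683

L=223.668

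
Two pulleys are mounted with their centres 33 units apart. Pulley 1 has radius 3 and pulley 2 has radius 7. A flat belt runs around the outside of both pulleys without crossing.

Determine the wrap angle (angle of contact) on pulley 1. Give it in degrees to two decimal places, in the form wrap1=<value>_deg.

wrap1=166.08_deg

open belt: β = asin((r2−r1)/C) = asin(4/33) = 6.9621°
wrap1 = π − 2β = 166.0759°
wrap2 = π + 2β = 193.9241°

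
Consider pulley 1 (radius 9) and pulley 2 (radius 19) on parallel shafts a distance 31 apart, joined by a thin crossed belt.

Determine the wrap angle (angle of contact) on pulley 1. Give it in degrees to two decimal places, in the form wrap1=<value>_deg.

wrap1=309.17_deg

crossed belt: β = asin((r1+r2)/C) = asin(28/31) = 64.5854°
wrap1 = wrap2 = π + 2β = 309.1708°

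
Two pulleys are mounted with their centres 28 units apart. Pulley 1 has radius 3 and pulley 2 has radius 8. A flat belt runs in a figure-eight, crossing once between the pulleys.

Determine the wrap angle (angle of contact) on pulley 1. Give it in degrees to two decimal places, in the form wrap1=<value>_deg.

wrap1=226.26_deg

crossed belt: β = asin((r1+r2)/C) = asin(11/28) = 23.1324°
wrap1 = wrap2 = π + 2β = 226.2648°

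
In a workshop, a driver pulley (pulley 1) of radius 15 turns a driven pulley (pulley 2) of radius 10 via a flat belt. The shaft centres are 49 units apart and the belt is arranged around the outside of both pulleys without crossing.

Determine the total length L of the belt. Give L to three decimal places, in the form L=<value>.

open belt: β = asin((r2−r1)/C) = asin(-5/49) = -5.8567°
wrap1 = π − 2β = 191.7134°
wrap2 = π + 2β = 168.2866°
tangent length = C·cosβ = 48.7442
L = r1·wrap1 + r2·wrap2 + 2·C·cosβ = 15·3.3460 + 10·2.9372 + 2·48.7442 = 177.0505

L=177.050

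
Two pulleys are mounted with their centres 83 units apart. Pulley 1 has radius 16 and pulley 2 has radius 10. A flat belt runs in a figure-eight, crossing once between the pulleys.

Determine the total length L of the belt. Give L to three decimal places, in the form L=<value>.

crossed belt: β = asin((r1+r2)/C) = asin(26/83) = 18.2554°
wrap1 = wrap2 = π + 2β = 216.5108°
tangent length = C·cosβ = 78.8226
L = (r1+r2)·wrap + 2·C·cosβ = 26·3.7788 + 2·78.8226 = 255.8946

L=255.895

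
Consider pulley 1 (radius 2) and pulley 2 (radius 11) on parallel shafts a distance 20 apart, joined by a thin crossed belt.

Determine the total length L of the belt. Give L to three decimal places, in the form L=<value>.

crossed belt: β = asin((r1+r2)/C) = asin(13/20) = 40.5416°
wrap1 = wrap2 = π + 2β = 261.0832°
tangent length = C·cosβ = 15.1987
L = (r1+r2)·wrap + 2·C·cosβ = 13·4.5568 + 2·15.1987 = 89.6353

L=89.635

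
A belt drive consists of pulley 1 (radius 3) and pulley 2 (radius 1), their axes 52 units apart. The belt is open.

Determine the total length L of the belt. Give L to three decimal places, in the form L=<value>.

open belt: β = asin((r2−r1)/C) = asin(-2/52) = -2.2042°
wrap1 = π − 2β = 184.4085°
wrap2 = π + 2β = 175.5915°
tangent length = C·cosβ = 51.9615
L = r1·wrap1 + r2·wrap2 + 2·C·cosβ = 3·3.2185 + 1·3.0647 + 2·51.9615 = 116.6433

L=116.643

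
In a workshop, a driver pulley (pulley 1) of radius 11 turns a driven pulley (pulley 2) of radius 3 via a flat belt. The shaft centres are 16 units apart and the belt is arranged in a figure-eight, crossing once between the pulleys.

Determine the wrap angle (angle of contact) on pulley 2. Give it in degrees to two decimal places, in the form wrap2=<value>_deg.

wrap2=302.09_deg

crossed belt: β = asin((r1+r2)/C) = asin(14/16) = 61.0450°
wrap1 = wrap2 = π + 2β = 302.0900°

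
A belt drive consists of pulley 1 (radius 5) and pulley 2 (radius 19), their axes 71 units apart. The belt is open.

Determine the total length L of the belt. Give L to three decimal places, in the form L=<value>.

L=220.168

open belt: β = asin((r2−r1)/C) = asin(14/71) = 11.3723°
wrap1 = π − 2β = 157.2554°
wrap2 = π + 2β = 202.7446°
tangent length = C·cosβ = 69.6060
L = r1·wrap1 + r2·wrap2 + 2·C·cosβ = 5·2.7446 + 19·3.5386 + 2·69.6060 = 220.1678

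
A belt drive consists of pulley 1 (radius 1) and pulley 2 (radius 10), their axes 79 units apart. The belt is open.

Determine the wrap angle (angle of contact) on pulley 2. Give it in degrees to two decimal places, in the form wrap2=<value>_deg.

open belt: β = asin((r2−r1)/C) = asin(9/79) = 6.5416°
wrap1 = π − 2β = 166.9169°
wrap2 = π + 2β = 193.0831°

wrap2=193.08_deg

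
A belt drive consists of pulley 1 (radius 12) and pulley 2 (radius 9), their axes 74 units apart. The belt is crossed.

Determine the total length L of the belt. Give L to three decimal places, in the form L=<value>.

crossed belt: β = asin((r1+r2)/C) = asin(21/74) = 16.4862°
wrap1 = wrap2 = π + 2β = 212.9723°
tangent length = C·cosβ = 70.9577
L = (r1+r2)·wrap + 2·C·cosβ = 21·3.7171 + 2·70.9577 = 219.9739

L=219.974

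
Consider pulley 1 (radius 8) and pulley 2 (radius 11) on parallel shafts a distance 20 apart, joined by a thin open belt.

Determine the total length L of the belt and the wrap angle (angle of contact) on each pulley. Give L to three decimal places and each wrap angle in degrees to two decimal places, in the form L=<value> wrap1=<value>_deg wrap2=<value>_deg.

L=100.141 wrap1=162.75_deg wrap2=197.25_deg

open belt: β = asin((r2−r1)/C) = asin(3/20) = 8.6269°
wrap1 = π − 2β = 162.7461°
wrap2 = π + 2β = 197.2539°
tangent length = C·cosβ = 19.7737
L = r1·wrap1 + r2·wrap2 + 2·C·cosβ = 8·2.8405 + 11·3.4427 + 2·19.7737 = 100.1411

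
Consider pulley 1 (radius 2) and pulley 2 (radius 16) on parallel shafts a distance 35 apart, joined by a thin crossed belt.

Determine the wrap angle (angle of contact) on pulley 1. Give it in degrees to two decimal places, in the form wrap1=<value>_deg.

crossed belt: β = asin((r1+r2)/C) = asin(18/35) = 30.9497°
wrap1 = wrap2 = π + 2β = 241.8994°

wrap1=241.90_deg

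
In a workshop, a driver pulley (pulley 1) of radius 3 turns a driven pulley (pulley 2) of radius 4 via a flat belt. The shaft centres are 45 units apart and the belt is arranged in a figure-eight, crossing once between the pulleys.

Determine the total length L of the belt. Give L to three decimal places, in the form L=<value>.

crossed belt: β = asin((r1+r2)/C) = asin(7/45) = 8.9490°
wrap1 = wrap2 = π + 2β = 197.8980°
tangent length = C·cosβ = 44.4522
L = (r1+r2)·wrap + 2·C·cosβ = 7·3.4540 + 2·44.4522 = 113.0822

L=113.082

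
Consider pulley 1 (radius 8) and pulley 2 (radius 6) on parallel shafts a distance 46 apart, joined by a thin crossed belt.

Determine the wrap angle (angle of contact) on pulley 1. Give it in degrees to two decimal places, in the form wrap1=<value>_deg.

crossed belt: β = asin((r1+r2)/C) = asin(14/46) = 17.7189°
wrap1 = wrap2 = π + 2β = 215.4379°

wrap1=215.44_deg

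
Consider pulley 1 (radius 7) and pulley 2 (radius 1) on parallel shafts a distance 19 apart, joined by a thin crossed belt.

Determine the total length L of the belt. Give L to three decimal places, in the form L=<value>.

crossed belt: β = asin((r1+r2)/C) = asin(8/19) = 24.9011°
wrap1 = wrap2 = π + 2β = 229.8021°
tangent length = C·cosβ = 17.2337
L = (r1+r2)·wrap + 2·C·cosβ = 8·4.0108 + 2·17.2337 = 66.5538

L=66.554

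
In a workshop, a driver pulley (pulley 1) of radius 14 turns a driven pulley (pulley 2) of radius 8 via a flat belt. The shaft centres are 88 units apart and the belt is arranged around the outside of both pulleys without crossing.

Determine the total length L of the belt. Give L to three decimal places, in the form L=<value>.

open belt: β = asin((r2−r1)/C) = asin(-6/88) = -3.9096°
wrap1 = π − 2β = 187.8191°
wrap2 = π + 2β = 172.1809°
tangent length = C·cosβ = 87.7952
L = r1·wrap1 + r2·wrap2 + 2·C·cosβ = 14·3.2781 + 8·3.0051 + 2·87.7952 = 245.5243

L=245.524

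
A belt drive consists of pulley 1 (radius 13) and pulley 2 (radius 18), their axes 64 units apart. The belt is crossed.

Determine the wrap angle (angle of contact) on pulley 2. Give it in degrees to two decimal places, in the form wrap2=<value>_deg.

wrap2=237.94_deg

crossed belt: β = asin((r1+r2)/C) = asin(31/64) = 28.9715°
wrap1 = wrap2 = π + 2β = 237.9431°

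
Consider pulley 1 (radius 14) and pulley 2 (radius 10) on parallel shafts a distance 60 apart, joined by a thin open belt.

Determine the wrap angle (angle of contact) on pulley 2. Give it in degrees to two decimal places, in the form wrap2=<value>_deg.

wrap2=172.35_deg

open belt: β = asin((r2−r1)/C) = asin(-4/60) = -3.8226°
wrap1 = π − 2β = 187.6451°
wrap2 = π + 2β = 172.3549°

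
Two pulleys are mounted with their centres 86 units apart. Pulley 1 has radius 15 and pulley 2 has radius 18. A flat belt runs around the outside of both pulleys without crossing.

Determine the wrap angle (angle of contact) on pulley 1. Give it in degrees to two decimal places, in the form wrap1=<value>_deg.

wrap1=176.00_deg

open belt: β = asin((r2−r1)/C) = asin(3/86) = 1.9991°
wrap1 = π − 2β = 176.0018°
wrap2 = π + 2β = 183.9982°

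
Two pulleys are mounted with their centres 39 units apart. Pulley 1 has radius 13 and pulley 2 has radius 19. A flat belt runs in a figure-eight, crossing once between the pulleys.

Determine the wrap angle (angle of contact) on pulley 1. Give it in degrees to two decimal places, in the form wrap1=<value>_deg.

wrap1=290.27_deg

crossed belt: β = asin((r1+r2)/C) = asin(32/39) = 55.1362°
wrap1 = wrap2 = π + 2β = 290.2723°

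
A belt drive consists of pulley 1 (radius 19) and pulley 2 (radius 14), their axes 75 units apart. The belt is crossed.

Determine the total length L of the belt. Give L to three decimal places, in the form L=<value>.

crossed belt: β = asin((r1+r2)/C) = asin(33/75) = 26.1039°
wrap1 = wrap2 = π + 2β = 232.2078°
tangent length = C·cosβ = 67.3498
L = (r1+r2)·wrap + 2·C·cosβ = 33·4.0528 + 2·67.3498 = 268.4417

L=268.442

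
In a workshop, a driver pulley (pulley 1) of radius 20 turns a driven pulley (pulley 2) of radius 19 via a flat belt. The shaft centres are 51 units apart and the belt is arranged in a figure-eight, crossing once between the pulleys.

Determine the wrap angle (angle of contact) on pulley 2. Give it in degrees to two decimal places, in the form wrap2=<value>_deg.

wrap2=279.76_deg

crossed belt: β = asin((r1+r2)/C) = asin(39/51) = 49.8808°
wrap1 = wrap2 = π + 2β = 279.7617°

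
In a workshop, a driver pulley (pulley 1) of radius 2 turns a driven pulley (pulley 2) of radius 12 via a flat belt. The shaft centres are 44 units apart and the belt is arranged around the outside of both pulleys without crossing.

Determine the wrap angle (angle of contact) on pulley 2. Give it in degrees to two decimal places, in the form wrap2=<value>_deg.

open belt: β = asin((r2−r1)/C) = asin(10/44) = 13.1366°
wrap1 = π − 2β = 153.7269°
wrap2 = π + 2β = 206.2731°

wrap2=206.27_deg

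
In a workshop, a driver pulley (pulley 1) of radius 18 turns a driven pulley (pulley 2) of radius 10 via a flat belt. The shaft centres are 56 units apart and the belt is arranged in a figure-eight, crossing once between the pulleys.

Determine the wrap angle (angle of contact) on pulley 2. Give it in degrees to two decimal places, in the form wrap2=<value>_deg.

wrap2=240.00_deg

crossed belt: β = asin((r1+r2)/C) = asin(28/56) = 30.0000°
wrap1 = wrap2 = π + 2β = 240.0000°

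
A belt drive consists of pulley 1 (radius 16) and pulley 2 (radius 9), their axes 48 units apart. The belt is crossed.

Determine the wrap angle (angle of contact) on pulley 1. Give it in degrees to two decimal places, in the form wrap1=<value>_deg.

crossed belt: β = asin((r1+r2)/C) = asin(25/48) = 31.3882°
wrap1 = wrap2 = π + 2β = 242.7763°

wrap1=242.78_deg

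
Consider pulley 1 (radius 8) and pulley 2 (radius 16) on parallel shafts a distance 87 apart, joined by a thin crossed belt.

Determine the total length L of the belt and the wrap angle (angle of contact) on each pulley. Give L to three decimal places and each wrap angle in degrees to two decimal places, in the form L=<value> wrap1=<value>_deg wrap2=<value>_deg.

L=256.062 wrap1=212.03_deg wrap2=212.03_deg

crossed belt: β = asin((r1+r2)/C) = asin(24/87) = 16.0134°
wrap1 = wrap2 = π + 2β = 212.0268°
tangent length = C·cosβ = 83.6242
L = (r1+r2)·wrap + 2·C·cosβ = 24·3.7006 + 2·83.6242 = 256.0619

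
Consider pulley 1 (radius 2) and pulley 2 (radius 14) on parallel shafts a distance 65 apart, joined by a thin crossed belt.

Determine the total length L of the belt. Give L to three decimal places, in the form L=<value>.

L=184.224

crossed belt: β = asin((r1+r2)/C) = asin(16/65) = 14.2500°
wrap1 = wrap2 = π + 2β = 208.5001°
tangent length = C·cosβ = 63.0000
L = (r1+r2)·wrap + 2·C·cosβ = 16·3.6390 + 2·63.0000 = 184.2242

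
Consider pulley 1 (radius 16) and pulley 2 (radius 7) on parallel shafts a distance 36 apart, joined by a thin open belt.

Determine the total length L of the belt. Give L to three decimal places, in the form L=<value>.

open belt: β = asin((r2−r1)/C) = asin(-9/36) = -14.4775°
wrap1 = π − 2β = 208.9550°
wrap2 = π + 2β = 151.0450°
tangent length = C·cosβ = 34.8569
L = r1·wrap1 + r2·wrap2 + 2·C·cosβ = 16·3.6470 + 7·2.6362 + 2·34.8569 = 146.5186

L=146.519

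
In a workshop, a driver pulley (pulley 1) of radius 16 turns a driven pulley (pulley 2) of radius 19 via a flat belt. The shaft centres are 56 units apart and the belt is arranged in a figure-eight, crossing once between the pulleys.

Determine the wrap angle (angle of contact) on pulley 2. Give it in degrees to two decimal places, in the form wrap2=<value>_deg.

crossed belt: β = asin((r1+r2)/C) = asin(35/56) = 38.6822°
wrap1 = wrap2 = π + 2β = 257.3644°

wrap2=257.36_deg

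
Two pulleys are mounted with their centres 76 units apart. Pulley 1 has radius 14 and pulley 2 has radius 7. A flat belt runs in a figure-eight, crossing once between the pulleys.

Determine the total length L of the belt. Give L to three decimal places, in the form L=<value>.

crossed belt: β = asin((r1+r2)/C) = asin(21/76) = 16.0404°
wrap1 = wrap2 = π + 2β = 212.0809°
tangent length = C·cosβ = 73.0411
L = (r1+r2)·wrap + 2·C·cosβ = 21·3.7015 + 2·73.0411 = 223.8139

L=223.814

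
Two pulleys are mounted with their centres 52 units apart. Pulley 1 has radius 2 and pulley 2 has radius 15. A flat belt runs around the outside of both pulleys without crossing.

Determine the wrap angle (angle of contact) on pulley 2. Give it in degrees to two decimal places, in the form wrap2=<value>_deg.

open belt: β = asin((r2−r1)/C) = asin(13/52) = 14.4775°
wrap1 = π − 2β = 151.0450°
wrap2 = π + 2β = 208.9550°

wrap2=208.96_deg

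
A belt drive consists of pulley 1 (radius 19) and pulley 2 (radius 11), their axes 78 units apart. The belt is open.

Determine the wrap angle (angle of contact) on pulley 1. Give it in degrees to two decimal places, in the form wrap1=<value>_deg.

wrap1=191.77_deg

open belt: β = asin((r2−r1)/C) = asin(-8/78) = -5.8868°
wrap1 = π − 2β = 191.7737°
wrap2 = π + 2β = 168.2263°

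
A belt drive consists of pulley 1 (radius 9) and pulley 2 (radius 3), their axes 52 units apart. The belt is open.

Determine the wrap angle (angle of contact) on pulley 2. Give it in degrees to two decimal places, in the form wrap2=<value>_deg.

open belt: β = asin((r2−r1)/C) = asin(-6/52) = -6.6258°
wrap1 = π − 2β = 193.2516°
wrap2 = π + 2β = 166.7484°

wrap2=166.75_deg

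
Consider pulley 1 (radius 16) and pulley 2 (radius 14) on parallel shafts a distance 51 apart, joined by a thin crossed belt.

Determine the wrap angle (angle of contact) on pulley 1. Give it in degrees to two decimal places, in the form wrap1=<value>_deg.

wrap1=252.06_deg

crossed belt: β = asin((r1+r2)/C) = asin(30/51) = 36.0319°
wrap1 = wrap2 = π + 2β = 252.0638°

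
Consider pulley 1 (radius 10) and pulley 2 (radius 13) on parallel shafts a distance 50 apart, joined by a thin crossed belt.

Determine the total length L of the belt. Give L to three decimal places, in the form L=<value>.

crossed belt: β = asin((r1+r2)/C) = asin(23/50) = 27.3871°
wrap1 = wrap2 = π + 2β = 234.7742°
tangent length = C·cosβ = 44.3959
L = (r1+r2)·wrap + 2·C·cosβ = 23·4.0976 + 2·44.3959 = 183.0363

L=183.036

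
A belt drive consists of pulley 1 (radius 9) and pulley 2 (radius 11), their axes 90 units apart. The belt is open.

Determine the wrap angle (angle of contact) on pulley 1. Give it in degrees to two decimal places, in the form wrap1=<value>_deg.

wrap1=177.45_deg

open belt: β = asin((r2−r1)/C) = asin(2/90) = 1.2733°
wrap1 = π − 2β = 177.4533°
wrap2 = π + 2β = 182.5467°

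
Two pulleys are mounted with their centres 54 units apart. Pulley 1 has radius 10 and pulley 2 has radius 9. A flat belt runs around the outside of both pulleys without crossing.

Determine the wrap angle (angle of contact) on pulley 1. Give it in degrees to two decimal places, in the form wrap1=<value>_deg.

open belt: β = asin((r2−r1)/C) = asin(-1/54) = -1.0611°
wrap1 = π − 2β = 182.1222°
wrap2 = π + 2β = 177.8778°

wrap1=182.12_deg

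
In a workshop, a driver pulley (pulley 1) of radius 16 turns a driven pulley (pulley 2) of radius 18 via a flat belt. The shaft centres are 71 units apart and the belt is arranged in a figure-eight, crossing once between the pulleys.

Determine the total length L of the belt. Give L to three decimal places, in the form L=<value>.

crossed belt: β = asin((r1+r2)/C) = asin(34/71) = 28.6118°
wrap1 = wrap2 = π + 2β = 237.2237°
tangent length = C·cosβ = 62.3298
L = (r1+r2)·wrap + 2·C·cosβ = 34·4.1403 + 2·62.3298 = 265.4309

L=265.431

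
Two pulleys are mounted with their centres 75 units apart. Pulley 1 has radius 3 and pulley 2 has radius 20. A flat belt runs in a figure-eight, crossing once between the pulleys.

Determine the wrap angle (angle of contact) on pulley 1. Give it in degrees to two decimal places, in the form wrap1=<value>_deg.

crossed belt: β = asin((r1+r2)/C) = asin(23/75) = 17.8585°
wrap1 = wrap2 = π + 2β = 215.7169°

wrap1=215.72_deg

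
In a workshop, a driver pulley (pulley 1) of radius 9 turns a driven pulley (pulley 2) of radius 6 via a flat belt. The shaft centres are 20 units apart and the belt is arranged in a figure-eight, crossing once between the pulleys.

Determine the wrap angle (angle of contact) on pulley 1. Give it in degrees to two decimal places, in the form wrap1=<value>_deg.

crossed belt: β = asin((r1+r2)/C) = asin(15/20) = 48.5904°
wrap1 = wrap2 = π + 2β = 277.1808°

wrap1=277.18_deg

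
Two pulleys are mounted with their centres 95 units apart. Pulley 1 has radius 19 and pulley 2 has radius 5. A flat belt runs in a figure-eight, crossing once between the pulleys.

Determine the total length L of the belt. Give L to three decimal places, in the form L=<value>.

L=271.494

crossed belt: β = asin((r1+r2)/C) = asin(24/95) = 14.6333°
wrap1 = wrap2 = π + 2β = 209.2666°
tangent length = C·cosβ = 91.9184
L = (r1+r2)·wrap + 2·C·cosβ = 24·3.6524 + 2·91.9184 = 271.4943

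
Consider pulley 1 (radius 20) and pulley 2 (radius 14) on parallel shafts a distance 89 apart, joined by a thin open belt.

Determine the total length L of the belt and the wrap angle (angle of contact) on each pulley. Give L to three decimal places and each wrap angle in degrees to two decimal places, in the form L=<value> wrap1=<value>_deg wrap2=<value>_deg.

L=285.219 wrap1=187.73_deg wrap2=172.27_deg

open belt: β = asin((r2−r1)/C) = asin(-6/89) = -3.8656°
wrap1 = π − 2β = 187.7311°
wrap2 = π + 2β = 172.2689°
tangent length = C·cosβ = 88.7975
L = r1·wrap1 + r2·wrap2 + 2·C·cosβ = 20·3.2765 + 14·3.0067 + 2·88.7975 = 285.2188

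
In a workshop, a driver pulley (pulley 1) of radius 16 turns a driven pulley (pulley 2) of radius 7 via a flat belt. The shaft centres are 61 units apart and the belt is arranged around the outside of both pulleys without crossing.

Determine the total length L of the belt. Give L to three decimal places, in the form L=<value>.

open belt: β = asin((r2−r1)/C) = asin(-9/61) = -8.4844°
wrap1 = π − 2β = 196.9689°
wrap2 = π + 2β = 163.0311°
tangent length = C·cosβ = 60.3324
L = r1·wrap1 + r2·wrap2 + 2·C·cosβ = 16·3.4378 + 7·2.8454 + 2·60.3324 = 195.5869

L=195.587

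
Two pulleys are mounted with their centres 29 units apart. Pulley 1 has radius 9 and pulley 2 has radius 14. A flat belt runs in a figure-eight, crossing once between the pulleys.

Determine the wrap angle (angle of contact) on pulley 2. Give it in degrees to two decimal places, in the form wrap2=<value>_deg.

wrap2=284.95_deg

crossed belt: β = asin((r1+r2)/C) = asin(23/29) = 52.4765°
wrap1 = wrap2 = π + 2β = 284.9530°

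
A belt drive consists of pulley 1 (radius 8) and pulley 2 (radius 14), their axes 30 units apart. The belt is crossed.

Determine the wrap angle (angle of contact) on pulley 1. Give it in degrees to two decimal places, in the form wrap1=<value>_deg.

crossed belt: β = asin((r1+r2)/C) = asin(22/30) = 47.1666°
wrap1 = wrap2 = π + 2β = 274.3331°

wrap1=274.33_deg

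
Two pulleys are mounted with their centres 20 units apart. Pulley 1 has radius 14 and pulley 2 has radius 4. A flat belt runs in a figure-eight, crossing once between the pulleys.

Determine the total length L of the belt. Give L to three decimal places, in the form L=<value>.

crossed belt: β = asin((r1+r2)/C) = asin(18/20) = 64.1581°
wrap1 = wrap2 = π + 2β = 308.3161°
tangent length = C·cosβ = 8.7178
L = (r1+r2)·wrap + 2·C·cosβ = 18·5.3811 + 2·8.7178 = 114.2960

L=114.296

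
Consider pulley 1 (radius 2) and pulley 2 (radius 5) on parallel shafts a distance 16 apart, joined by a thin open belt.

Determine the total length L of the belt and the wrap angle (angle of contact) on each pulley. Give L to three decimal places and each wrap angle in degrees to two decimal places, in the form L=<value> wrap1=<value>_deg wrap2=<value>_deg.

open belt: β = asin((r2−r1)/C) = asin(3/16) = 10.8069°
wrap1 = π − 2β = 158.3862°
wrap2 = π + 2β = 201.6138°
tangent length = C·cosβ = 15.7162
L = r1·wrap1 + r2·wrap2 + 2·C·cosβ = 2·2.7644 + 5·3.5188 + 2·15.7162 = 54.5553

L=54.555 wrap1=158.39_deg wrap2=201.61_deg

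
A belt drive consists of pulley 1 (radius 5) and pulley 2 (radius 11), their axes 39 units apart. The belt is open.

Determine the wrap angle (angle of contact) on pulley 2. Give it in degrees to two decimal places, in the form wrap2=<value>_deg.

wrap2=197.70_deg

open belt: β = asin((r2−r1)/C) = asin(6/39) = 8.8499°
wrap1 = π − 2β = 162.3002°
wrap2 = π + 2β = 197.6998°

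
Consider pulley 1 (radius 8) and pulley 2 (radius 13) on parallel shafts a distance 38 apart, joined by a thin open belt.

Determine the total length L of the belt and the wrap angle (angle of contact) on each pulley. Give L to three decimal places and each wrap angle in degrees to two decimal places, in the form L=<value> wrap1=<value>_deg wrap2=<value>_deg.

open belt: β = asin((r2−r1)/C) = asin(5/38) = 7.5608°
wrap1 = π − 2β = 164.8783°
wrap2 = π + 2β = 195.1217°
tangent length = C·cosβ = 37.6696
L = r1·wrap1 + r2·wrap2 + 2·C·cosβ = 8·2.8777 + 13·3.4055 + 2·37.6696 = 142.6323

L=142.632 wrap1=164.88_deg wrap2=195.12_deg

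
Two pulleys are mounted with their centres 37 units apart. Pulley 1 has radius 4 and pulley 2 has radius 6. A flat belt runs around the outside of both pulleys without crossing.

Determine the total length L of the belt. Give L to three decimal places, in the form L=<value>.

open belt: β = asin((r2−r1)/C) = asin(2/37) = 3.0986°
wrap1 = π − 2β = 173.8028°
wrap2 = π + 2β = 186.1972°
tangent length = C·cosβ = 36.9459
L = r1·wrap1 + r2·wrap2 + 2·C·cosβ = 4·3.0334 + 6·3.2498 + 2·36.9459 = 105.5241

L=105.524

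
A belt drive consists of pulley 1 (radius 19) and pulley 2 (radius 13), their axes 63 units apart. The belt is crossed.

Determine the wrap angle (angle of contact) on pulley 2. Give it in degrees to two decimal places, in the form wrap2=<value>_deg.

crossed belt: β = asin((r1+r2)/C) = asin(32/63) = 30.5265°
wrap1 = wrap2 = π + 2β = 241.0530°

wrap2=241.05_deg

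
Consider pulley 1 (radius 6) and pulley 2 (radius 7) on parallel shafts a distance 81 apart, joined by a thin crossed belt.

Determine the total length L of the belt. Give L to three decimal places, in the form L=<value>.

L=204.932

crossed belt: β = asin((r1+r2)/C) = asin(13/81) = 9.2356°
wrap1 = wrap2 = π + 2β = 198.4711°
tangent length = C·cosβ = 79.9500
L = (r1+r2)·wrap + 2·C·cosβ = 13·3.4640 + 2·79.9500 = 204.9316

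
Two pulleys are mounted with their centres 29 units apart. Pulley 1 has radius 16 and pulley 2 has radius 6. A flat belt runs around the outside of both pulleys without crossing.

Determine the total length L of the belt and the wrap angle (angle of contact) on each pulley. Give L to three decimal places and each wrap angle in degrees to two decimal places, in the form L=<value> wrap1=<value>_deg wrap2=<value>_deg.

L=130.599 wrap1=220.34_deg wrap2=139.66_deg

open belt: β = asin((r2−r1)/C) = asin(-10/29) = -20.1713°
wrap1 = π − 2β = 220.3425°
wrap2 = π + 2β = 139.6575°
tangent length = C·cosβ = 27.2213
L = r1·wrap1 + r2·wrap2 + 2·C·cosβ = 16·3.8457 + 6·2.4375 + 2·27.2213 = 130.5988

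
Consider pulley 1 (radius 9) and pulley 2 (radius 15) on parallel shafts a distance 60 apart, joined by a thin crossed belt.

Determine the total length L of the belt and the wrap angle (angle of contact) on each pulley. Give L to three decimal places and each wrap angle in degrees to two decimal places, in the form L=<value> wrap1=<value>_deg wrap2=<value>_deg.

crossed belt: β = asin((r1+r2)/C) = asin(24/60) = 23.5782°
wrap1 = wrap2 = π + 2β = 227.1564°
tangent length = C·cosβ = 54.9909
L = (r1+r2)·wrap + 2·C·cosβ = 24·3.9646 + 2·54.9909 = 205.1328

L=205.133 wrap1=227.16_deg wrap2=227.16_deg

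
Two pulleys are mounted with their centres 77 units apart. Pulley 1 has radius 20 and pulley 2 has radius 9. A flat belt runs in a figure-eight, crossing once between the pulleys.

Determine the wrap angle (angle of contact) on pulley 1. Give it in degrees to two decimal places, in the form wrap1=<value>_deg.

wrap1=224.25_deg

crossed belt: β = asin((r1+r2)/C) = asin(29/77) = 22.1247°
wrap1 = wrap2 = π + 2β = 224.2494°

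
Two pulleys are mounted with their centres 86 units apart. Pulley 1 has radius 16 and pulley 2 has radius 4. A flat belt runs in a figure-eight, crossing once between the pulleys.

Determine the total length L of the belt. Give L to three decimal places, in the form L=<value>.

L=239.504

crossed belt: β = asin((r1+r2)/C) = asin(20/86) = 13.4477°
wrap1 = wrap2 = π + 2β = 206.8955°
tangent length = C·cosβ = 83.6421
L = (r1+r2)·wrap + 2·C·cosβ = 20·3.6110 + 2·83.6421 = 239.5043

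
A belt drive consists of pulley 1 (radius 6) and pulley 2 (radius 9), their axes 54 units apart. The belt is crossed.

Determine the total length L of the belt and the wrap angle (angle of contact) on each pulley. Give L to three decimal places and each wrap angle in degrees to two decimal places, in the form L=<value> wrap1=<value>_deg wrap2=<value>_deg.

L=159.318 wrap1=212.26_deg wrap2=212.26_deg

crossed belt: β = asin((r1+r2)/C) = asin(15/54) = 16.1276°
wrap1 = wrap2 = π + 2β = 212.2552°
tangent length = C·cosβ = 51.8748
L = (r1+r2)·wrap + 2·C·cosβ = 15·3.7046 + 2·51.8748 = 159.3180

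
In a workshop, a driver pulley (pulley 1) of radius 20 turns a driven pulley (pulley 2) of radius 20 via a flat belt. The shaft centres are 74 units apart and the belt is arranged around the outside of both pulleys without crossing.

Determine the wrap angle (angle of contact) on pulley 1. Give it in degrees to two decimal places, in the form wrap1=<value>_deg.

open belt: β = asin((r2−r1)/C) = asin(0/74) = 0.0000°
wrap1 = π − 2β = 180.0000°
wrap2 = π + 2β = 180.0000°

wrap1=180.00_deg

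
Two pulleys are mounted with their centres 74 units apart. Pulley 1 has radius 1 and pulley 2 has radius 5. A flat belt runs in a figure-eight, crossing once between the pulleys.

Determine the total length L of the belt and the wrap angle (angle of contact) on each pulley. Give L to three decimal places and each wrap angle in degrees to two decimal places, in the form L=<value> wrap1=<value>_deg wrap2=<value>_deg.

L=167.336 wrap1=189.30_deg wrap2=189.30_deg

crossed belt: β = asin((r1+r2)/C) = asin(6/74) = 4.6507°
wrap1 = wrap2 = π + 2β = 189.3014°
tangent length = C·cosβ = 73.7564
L = (r1+r2)·wrap + 2·C·cosβ = 6·3.3039 + 2·73.7564 = 167.3363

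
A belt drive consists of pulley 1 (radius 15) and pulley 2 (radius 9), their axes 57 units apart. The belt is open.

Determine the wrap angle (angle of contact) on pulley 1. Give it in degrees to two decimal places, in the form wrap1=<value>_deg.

wrap1=192.08_deg

open belt: β = asin((r2−r1)/C) = asin(-6/57) = -6.0423°
wrap1 = π − 2β = 192.0847°
wrap2 = π + 2β = 167.9153°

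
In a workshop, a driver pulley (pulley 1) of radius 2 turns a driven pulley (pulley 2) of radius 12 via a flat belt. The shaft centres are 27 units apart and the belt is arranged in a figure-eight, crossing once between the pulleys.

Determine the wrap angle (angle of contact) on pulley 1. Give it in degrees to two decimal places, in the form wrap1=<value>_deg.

wrap1=242.47_deg

crossed belt: β = asin((r1+r2)/C) = asin(14/27) = 31.2329°
wrap1 = wrap2 = π + 2β = 242.4659°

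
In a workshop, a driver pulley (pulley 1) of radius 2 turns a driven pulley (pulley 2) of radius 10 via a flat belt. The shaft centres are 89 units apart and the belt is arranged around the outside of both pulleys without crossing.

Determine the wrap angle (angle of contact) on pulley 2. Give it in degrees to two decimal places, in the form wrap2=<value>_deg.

wrap2=190.31_deg

open belt: β = asin((r2−r1)/C) = asin(8/89) = 5.1571°
wrap1 = π − 2β = 169.6857°
wrap2 = π + 2β = 190.3143°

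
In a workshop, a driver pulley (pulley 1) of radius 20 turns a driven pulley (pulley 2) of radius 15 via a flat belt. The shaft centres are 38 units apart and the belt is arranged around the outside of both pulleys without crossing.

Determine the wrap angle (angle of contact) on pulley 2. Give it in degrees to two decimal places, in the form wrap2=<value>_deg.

open belt: β = asin((r2−r1)/C) = asin(-5/38) = -7.5608°
wrap1 = π − 2β = 195.1217°
wrap2 = π + 2β = 164.8783°

wrap2=164.88_deg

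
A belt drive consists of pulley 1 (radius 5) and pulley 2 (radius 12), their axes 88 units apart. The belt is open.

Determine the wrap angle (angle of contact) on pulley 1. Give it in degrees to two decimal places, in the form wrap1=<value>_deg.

wrap1=170.88_deg

open belt: β = asin((r2−r1)/C) = asin(7/88) = 4.5624°
wrap1 = π − 2β = 170.8751°
wrap2 = π + 2β = 189.1249°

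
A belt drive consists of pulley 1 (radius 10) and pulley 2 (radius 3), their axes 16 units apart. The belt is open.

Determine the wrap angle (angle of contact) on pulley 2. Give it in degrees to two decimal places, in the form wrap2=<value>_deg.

wrap2=128.11_deg

open belt: β = asin((r2−r1)/C) = asin(-7/16) = -25.9445°
wrap1 = π − 2β = 231.8890°
wrap2 = π + 2β = 128.1110°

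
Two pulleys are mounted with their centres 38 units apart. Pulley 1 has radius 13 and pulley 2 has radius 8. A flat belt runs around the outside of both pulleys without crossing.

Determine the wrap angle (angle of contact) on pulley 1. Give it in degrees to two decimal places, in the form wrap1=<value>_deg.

open belt: β = asin((r2−r1)/C) = asin(-5/38) = -7.5608°
wrap1 = π − 2β = 195.1217°
wrap2 = π + 2β = 164.8783°

wrap1=195.12_deg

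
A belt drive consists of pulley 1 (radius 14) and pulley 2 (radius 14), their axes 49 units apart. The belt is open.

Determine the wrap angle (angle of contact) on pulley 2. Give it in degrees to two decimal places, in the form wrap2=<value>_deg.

open belt: β = asin((r2−r1)/C) = asin(0/49) = 0.0000°
wrap1 = π − 2β = 180.0000°
wrap2 = π + 2β = 180.0000°

wrap2=180.00_deg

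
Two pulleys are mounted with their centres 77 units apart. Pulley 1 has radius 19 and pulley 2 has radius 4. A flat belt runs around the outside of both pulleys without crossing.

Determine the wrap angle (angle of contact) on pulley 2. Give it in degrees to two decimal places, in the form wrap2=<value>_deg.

wrap2=157.53_deg

open belt: β = asin((r2−r1)/C) = asin(-15/77) = -11.2333°
wrap1 = π − 2β = 202.4667°
wrap2 = π + 2β = 157.5333°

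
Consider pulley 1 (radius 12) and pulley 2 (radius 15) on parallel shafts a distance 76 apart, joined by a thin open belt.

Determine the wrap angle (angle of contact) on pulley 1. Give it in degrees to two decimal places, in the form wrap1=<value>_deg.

open belt: β = asin((r2−r1)/C) = asin(3/76) = 2.2623°
wrap1 = π − 2β = 175.4755°
wrap2 = π + 2β = 184.5245°

wrap1=175.48_deg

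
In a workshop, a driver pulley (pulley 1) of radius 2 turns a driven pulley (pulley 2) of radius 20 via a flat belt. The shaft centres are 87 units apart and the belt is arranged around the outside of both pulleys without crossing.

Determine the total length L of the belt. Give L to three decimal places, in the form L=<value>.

L=246.853

open belt: β = asin((r2−r1)/C) = asin(18/87) = 11.9405°
wrap1 = π − 2β = 156.1189°
wrap2 = π + 2β = 203.8811°
tangent length = C·cosβ = 85.1176
L = r1·wrap1 + r2·wrap2 + 2·C·cosβ = 2·2.7248 + 20·3.5584 + 2·85.1176 = 246.8526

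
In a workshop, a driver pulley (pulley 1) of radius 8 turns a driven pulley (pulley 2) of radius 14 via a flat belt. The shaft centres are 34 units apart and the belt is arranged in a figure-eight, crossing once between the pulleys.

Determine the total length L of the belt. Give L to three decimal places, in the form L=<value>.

L=151.925

crossed belt: β = asin((r1+r2)/C) = asin(22/34) = 40.3202°
wrap1 = wrap2 = π + 2β = 260.6404°
tangent length = C·cosβ = 25.9230
L = (r1+r2)·wrap + 2·C·cosβ = 22·4.5490 + 2·25.9230 = 151.9247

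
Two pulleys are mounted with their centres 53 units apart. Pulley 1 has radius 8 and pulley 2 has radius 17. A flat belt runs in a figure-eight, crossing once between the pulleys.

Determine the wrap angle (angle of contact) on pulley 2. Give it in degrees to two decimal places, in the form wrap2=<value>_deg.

crossed belt: β = asin((r1+r2)/C) = asin(25/53) = 28.1446°
wrap1 = wrap2 = π + 2β = 236.2892°

wrap2=236.29_deg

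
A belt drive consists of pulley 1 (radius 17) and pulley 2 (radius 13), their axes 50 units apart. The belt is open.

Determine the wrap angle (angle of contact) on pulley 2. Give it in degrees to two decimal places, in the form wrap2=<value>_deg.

open belt: β = asin((r2−r1)/C) = asin(-4/50) = -4.5886°
wrap1 = π − 2β = 189.1771°
wrap2 = π + 2β = 170.8229°

wrap2=170.82_deg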